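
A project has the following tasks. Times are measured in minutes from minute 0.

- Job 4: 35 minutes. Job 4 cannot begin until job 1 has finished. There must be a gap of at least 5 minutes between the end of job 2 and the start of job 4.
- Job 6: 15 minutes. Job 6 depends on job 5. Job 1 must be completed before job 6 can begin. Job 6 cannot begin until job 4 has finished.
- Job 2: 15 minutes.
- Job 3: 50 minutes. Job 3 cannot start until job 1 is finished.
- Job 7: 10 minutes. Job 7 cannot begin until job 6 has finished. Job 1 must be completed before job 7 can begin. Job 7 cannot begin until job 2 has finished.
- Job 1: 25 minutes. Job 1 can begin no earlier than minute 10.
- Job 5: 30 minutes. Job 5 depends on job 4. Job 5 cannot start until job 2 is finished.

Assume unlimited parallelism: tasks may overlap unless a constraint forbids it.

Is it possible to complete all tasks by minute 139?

Yes

Job 2 has no prerequisites, so it starts at minute 0 and finishes at minute 15.
After its own release at minute 10, job 1 can start at minute 10 and finishes at minute 35.
For job 4: job 1 (finishes minute 35); job 2 (finishes minute 15, plus 5-minute gap → minute 20). Taking the maximum gives a start of minute 35, and it finishes at 35 + 35 = minute 70.
For job 5: job 4 (finishes minute 70); job 2 (finishes minute 15). Taking the maximum gives a start of minute 70, and it finishes at 70 + 30 = minute 100.
For job 6: job 5 (finishes minute 100); job 1 (finishes minute 35); job 4 (finishes minute 70). Taking the maximum gives a start of minute 100, and it finishes at 100 + 15 = minute 115.
Job 7 has to wait for job 6 (finishes minute 115); job 1 (finishes minute 35); job 2 (finishes minute 15). The latest of these is minute 115, so job 7 runs minute 115 to 115 + 10 = minute 125.
Job 3 cannot begin until job 1 (finishes minute 35). It runs from minute 35 to 35 + 50 = minute 85.
Every task is finished by minute 125, which is no later than the deadline of 139, so the schedule is feasible.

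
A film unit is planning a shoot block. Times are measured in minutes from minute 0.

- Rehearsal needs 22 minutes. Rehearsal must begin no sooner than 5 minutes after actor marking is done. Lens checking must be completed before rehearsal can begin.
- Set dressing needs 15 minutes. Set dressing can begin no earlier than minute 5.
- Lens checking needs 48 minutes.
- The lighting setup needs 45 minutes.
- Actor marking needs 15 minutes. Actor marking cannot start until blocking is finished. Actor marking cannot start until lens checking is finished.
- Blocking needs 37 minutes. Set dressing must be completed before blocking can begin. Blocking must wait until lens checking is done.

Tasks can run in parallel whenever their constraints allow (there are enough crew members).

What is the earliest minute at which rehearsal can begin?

Nothing blocks lens checking, so it runs from minute 0 to minute 48.
After its own release at minute 5, set dressing can start at minute 5 and finishes at minute 20.
Blocking cannot start until set dressing (finishes minute 20); lens checking (finishes minute 48). The controlling bound is minute 48, so blocking finishes at 48 + 37 = minute 85.
Actor marking has to wait for blocking (finishes minute 85); lens checking (finishes minute 48). The latest of these is minute 85, so actor marking runs minute 85 to 85 + 15 = minute 100.
Rehearsal waits on actor marking (finishes minute 100, plus 5-minute gap → minute 105); lens checking (finishes minute 48). The latest of these is minute 105, which is the earliest rehearsal can start.

105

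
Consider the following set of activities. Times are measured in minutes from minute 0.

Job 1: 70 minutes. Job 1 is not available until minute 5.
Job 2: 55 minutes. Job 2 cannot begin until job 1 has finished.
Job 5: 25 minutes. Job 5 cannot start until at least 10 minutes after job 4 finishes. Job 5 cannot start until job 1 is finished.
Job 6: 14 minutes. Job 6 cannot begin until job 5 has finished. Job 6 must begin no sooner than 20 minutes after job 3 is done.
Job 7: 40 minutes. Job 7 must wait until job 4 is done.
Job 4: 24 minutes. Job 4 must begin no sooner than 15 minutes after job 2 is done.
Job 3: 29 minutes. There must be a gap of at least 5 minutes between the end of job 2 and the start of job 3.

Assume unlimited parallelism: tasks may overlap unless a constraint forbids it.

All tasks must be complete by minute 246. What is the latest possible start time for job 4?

Job 6 has no dependents, so it just needs to finish by minute 246. Starting by 246 − 14 = minute 232 achieves that.
Since job 6 (must start by minute 232) depends on it, job 5 must finish by minute 232. Backing off its 25-minute duration gives a latest start of minute 207.
Job 7 must finish by minute 246; it takes 40 minutes, so it must start by 246 − 40 = minute 206.
For job 4: job 5 (must start by minute 207, minus 10-minute gap → minute 197); job 7 (must start by minute 206). The most restrictive is minute 197; with a 24-minute duration, job 4 must start by minute 173.

173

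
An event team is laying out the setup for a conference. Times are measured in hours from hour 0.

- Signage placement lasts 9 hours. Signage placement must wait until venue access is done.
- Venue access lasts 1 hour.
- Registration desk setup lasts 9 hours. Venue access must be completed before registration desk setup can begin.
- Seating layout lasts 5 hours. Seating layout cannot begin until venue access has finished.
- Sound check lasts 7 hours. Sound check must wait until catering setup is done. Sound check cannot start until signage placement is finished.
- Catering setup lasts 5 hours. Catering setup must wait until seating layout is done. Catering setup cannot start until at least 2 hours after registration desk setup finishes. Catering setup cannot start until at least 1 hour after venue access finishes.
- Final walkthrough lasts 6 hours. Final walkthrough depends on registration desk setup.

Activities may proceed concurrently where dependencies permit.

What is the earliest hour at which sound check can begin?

17

Venue access can start immediately at hour 0; it finishes at hour 1.
After venue access (finishes hour 1), signage placement can start at hour 1 and finishes at hour 10.
Registration desk setup cannot begin until venue access (finishes hour 1). It runs from hour 1 to 1 + 9 = hour 10.
Seating layout cannot begin until venue access (finishes hour 1). It runs from hour 1 to 1 + 5 = hour 6.
Catering setup has to wait for seating layout (finishes hour 6); registration desk setup (finishes hour 10, plus 2-hour gap → hour 12); venue access (finishes hour 1, plus 1-hour gap → hour 2). The latest of these is hour 12, so catering setup runs hour 12 to 12 + 5 = hour 17.
Sound check waits on catering setup (finishes hour 17); signage placement (finishes hour 10). The latest of these is hour 17, which is the earliest sound check can start.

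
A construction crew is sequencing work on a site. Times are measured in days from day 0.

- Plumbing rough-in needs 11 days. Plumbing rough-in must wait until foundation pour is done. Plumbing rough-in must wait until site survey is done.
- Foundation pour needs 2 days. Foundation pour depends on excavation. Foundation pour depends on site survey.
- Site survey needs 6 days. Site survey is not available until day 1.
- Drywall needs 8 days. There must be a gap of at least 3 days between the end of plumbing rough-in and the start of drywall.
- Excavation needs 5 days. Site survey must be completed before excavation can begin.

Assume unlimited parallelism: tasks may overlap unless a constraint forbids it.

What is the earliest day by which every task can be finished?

Site survey cannot begin until its own release at day 1. It runs from day 1 to 1 + 6 = day 7.
After site survey (finishes day 7), excavation can start at day 7 and finishes at day 12.
Foundation pour cannot start until excavation (finishes day 12); site survey (finishes day 7). The controlling bound is day 12, so foundation pour finishes at 12 + 2 = day 14.
Plumbing rough-in needs all of foundation pour (finishes day 14); site survey (finishes day 7). That puts its earliest start at day 14; it finishes at 14 + 11 = day 25.
After plumbing rough-in (finishes day 25, plus 3-day gap → day 28), drywall can start at day 28 and finishes at day 36.
All tasks are finished once the last one completes. Finish times: Site survey at 7, Excavation at 12, Foundation pour at 14, Plumbing rough-in at 25, Drywall at 36. The latest is day 36.

36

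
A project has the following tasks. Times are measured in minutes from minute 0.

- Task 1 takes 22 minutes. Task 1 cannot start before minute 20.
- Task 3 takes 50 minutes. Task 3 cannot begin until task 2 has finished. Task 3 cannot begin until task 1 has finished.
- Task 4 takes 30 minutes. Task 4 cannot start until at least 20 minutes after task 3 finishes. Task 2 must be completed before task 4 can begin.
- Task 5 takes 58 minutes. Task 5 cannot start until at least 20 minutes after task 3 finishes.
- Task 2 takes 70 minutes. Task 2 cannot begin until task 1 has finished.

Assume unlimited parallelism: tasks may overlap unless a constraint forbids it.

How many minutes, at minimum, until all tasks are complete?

Task 1 cannot begin until its own release at minute 20. It runs from minute 20 to 20 + 22 = minute 42.
Task 2 cannot begin until task 1 (finishes minute 42). It runs from minute 42 to 42 + 70 = minute 112.
Task 3 has to wait for task 2 (finishes minute 112); task 1 (finishes minute 42). The latest of these is minute 112, so task 3 runs minute 112 to 112 + 50 = minute 162.
Task 5 waits on task 3 (finishes minute 162, plus 20-minute gap → minute 182), so it starts at minute 182 and finishes at 182 + 58 = minute 240.
For task 4: task 3 (finishes minute 162, plus 20-minute gap → minute 182); task 2 (finishes minute 112). Taking the maximum gives a start of minute 182, and it finishes at 182 + 30 = minute 212.
All tasks are finished once the last one completes. Finish times: Task 1 at 42, Task 2 at 112, Task 3 at 162, Task 4 at 212, Task 5 at 240. The latest is minute 240.

240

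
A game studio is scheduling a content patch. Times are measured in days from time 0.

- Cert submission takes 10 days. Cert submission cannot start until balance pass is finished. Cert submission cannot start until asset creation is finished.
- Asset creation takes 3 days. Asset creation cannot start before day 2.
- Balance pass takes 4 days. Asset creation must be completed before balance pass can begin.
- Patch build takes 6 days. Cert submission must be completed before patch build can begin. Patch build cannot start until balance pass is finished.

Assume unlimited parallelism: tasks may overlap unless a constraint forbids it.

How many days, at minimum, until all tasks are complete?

Asset creation waits on its own release at day 2, so it starts at day 2 and finishes at 2 + 3 = day 5.
Balance pass waits on asset creation (finishes day 5), so it starts at day 5 and finishes at 5 + 4 = day 9.
For cert submission: balance pass (finishes day 9); asset creation (finishes day 5). Taking the maximum gives a start of day 9, and it finishes at 9 + 10 = day 19.
Patch build needs all of cert submission (finishes day 19); balance pass (finishes day 9). That puts its earliest start at day 19; it finishes at 19 + 6 = day 25.
All tasks are finished once the last one completes. Finish times: Asset creation at 5, Balance pass at 9, Cert submission at 19, Patch build at 25. The latest is day 25.

25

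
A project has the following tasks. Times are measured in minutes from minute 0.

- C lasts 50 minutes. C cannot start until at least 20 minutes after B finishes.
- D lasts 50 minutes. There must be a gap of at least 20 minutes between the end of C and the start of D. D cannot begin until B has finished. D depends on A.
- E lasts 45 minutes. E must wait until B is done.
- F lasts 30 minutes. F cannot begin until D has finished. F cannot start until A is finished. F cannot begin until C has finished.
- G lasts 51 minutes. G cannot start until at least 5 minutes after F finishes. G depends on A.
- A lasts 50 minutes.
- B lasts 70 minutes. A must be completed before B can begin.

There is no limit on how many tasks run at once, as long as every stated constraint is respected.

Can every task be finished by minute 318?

No

Nothing blocks A, so it runs from minute 0 to minute 50.
B cannot begin until A (finishes minute 50). It runs from minute 50 to 50 + 70 = minute 120.
E cannot begin until B (finishes minute 120). It runs from minute 120 to 120 + 45 = minute 165.
C waits on B (finishes minute 120, plus 20-minute gap → minute 140), so it starts at minute 140 and finishes at 140 + 50 = minute 190.
D needs all of C (finishes minute 190, plus 20-minute gap → minute 210); B (finishes minute 120); A (finishes minute 50). That puts its earliest start at minute 210; it finishes at 210 + 50 = minute 260.
F cannot start until D (finishes minute 260); A (finishes minute 50); C (finishes minute 190). The controlling bound is minute 260, so F finishes at 260 + 30 = minute 290.
G needs all of F (finishes minute 290, plus 5-minute gap → minute 295); A (finishes minute 50). That puts its earliest start at minute 295; it finishes at 295 + 51 = minute 346.
The earliest everything can be done is minute 346, which is after the deadline of 318, so it is not possible.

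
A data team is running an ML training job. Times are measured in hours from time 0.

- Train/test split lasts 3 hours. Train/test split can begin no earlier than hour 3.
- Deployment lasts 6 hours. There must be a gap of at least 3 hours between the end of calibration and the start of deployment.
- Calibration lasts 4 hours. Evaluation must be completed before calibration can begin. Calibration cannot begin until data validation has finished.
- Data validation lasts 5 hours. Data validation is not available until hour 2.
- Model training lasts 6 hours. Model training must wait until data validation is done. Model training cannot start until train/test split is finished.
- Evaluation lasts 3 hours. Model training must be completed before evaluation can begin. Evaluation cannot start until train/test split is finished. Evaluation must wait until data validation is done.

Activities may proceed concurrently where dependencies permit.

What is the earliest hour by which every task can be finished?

29

Train/test split waits on its own release at hour 3, so it starts at hour 3 and finishes at 3 + 3 = hour 6.
After its own release at hour 2, data validation can start at hour 2 and finishes at hour 7.
For model training: data validation (finishes hour 7); train/test split (finishes hour 6). Taking the maximum gives a start of hour 7, and it finishes at 7 + 6 = hour 13.
Evaluation has to wait for model training (finishes hour 13); train/test split (finishes hour 6); data validation (finishes hour 7). The latest of these is hour 13, so evaluation runs hour 13 to 13 + 3 = hour 16.
For calibration: evaluation (finishes hour 16); data validation (finishes hour 7). Taking the maximum gives a start of hour 16, and it finishes at 16 + 4 = hour 20.
Deployment cannot begin until calibration (finishes hour 20, plus 3-hour gap → hour 23). It runs from hour 23 to 23 + 6 = hour 29.
All tasks are finished once the last one completes. Finish times: Data validation at 7, Train/test split at 6, Model training at 13, Evaluation at 16, Calibration at 20, Deployment at 29. The latest is hour 29.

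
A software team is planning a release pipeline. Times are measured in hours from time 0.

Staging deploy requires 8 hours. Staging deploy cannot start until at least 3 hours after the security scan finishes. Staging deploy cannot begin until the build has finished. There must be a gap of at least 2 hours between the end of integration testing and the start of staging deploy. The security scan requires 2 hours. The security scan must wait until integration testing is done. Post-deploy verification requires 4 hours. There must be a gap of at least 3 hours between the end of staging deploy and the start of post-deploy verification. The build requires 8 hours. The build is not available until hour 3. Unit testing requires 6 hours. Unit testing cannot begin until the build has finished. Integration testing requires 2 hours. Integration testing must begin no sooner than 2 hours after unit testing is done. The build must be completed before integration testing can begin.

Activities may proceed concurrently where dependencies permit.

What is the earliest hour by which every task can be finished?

41

After its own release at hour 3, the build can start at hour 3 and finishes at hour 11.
After the build (finishes hour 11), unit testing can start at hour 11 and finishes at hour 17.
Integration testing needs all of unit testing (finishes hour 17, plus 2-hour gap → hour 19); the build (finishes hour 11). That puts its earliest start at hour 19; it finishes at 19 + 2 = hour 21.
The security scan cannot begin until integration testing (finishes hour 21). It runs from hour 21 to 21 + 2 = hour 23.
Staging deploy needs all of the security scan (finishes hour 23, plus 3-hour gap → hour 26); the build (finishes hour 11); integration testing (finishes hour 21, plus 2-hour gap → hour 23). That puts its earliest start at hour 26; it finishes at 26 + 8 = hour 34.
Post-deploy verification cannot begin until staging deploy (finishes hour 34, plus 3-hour gap → hour 37). It runs from hour 37 to 37 + 4 = hour 41.
All tasks are finished once the last one completes. Finish times: The build at 11, Unit testing at 17, Integration testing at 21, The security scan at 23, Staging deploy at 34, Post-deploy verification at 41. The latest is hour 41.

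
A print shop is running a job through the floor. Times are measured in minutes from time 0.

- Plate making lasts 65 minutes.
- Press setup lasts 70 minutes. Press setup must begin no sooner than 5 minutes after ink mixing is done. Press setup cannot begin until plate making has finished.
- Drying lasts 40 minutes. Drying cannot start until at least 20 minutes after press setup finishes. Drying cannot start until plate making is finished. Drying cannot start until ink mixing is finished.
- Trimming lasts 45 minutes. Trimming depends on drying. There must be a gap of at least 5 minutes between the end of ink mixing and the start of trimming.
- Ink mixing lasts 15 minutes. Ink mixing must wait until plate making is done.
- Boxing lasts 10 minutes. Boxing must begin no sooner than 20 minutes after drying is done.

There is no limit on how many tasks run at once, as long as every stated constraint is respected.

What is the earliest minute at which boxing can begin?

235

Plate making has no prerequisites, so it starts at minute 0 and finishes at minute 65.
Ink mixing waits on plate making (finishes minute 65), so it starts at minute 65 and finishes at 65 + 15 = minute 80.
Press setup cannot start until ink mixing (finishes minute 80, plus 5-minute gap → minute 85); plate making (finishes minute 65). The controlling bound is minute 85, so press setup finishes at 85 + 70 = minute 155.
Drying cannot start until press setup (finishes minute 155, plus 20-minute gap → minute 175); plate making (finishes minute 65); ink mixing (finishes minute 80). The controlling bound is minute 175, so drying finishes at 175 + 40 = minute 215.
Boxing waits on drying (finishes minute 215, plus 20-minute gap → minute 235), so the earliest it can start is minute 235.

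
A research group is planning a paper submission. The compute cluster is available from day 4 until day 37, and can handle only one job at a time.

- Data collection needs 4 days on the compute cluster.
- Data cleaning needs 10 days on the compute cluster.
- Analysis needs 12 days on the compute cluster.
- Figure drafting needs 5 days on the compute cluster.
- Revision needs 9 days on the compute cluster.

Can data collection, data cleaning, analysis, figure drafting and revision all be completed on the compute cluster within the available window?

The compute cluster window is 37 − 4 = 33 days.
Running back to back, the jobs need 4 + 10 + 12 + 5 + 9 = 40 days on the compute cluster.
Since 40 > 33, they cannot all fit.

No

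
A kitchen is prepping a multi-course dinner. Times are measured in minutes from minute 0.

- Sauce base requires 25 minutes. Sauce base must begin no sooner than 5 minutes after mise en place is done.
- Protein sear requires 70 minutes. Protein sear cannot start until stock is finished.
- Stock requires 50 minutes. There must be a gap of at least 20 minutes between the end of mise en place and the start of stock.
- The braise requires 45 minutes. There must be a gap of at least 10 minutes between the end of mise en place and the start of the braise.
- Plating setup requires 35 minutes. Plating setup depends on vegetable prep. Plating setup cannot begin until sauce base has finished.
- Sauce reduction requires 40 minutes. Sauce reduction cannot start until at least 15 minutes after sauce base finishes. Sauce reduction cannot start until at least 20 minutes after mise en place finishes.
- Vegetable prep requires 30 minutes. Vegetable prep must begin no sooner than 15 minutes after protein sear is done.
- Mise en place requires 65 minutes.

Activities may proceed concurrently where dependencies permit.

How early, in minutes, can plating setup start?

250

Mise en place can start immediately at minute 0; it finishes at minute 65.
Sauce base cannot begin until mise en place (finishes minute 65, plus 5-minute gap → minute 70). It runs from minute 70 to 70 + 25 = minute 95.
After mise en place (finishes minute 65, plus 20-minute gap → minute 85), stock can start at minute 85 and finishes at minute 135.
Protein sear cannot begin until stock (finishes minute 135). It runs from minute 135 to 135 + 70 = minute 205.
After protein sear (finishes minute 205, plus 15-minute gap → minute 220), vegetable prep can start at minute 220 and finishes at minute 250.
Plating setup waits on vegetable prep (finishes minute 250); sauce base (finishes minute 95). The latest of these is minute 250, which is the earliest plating setup can start.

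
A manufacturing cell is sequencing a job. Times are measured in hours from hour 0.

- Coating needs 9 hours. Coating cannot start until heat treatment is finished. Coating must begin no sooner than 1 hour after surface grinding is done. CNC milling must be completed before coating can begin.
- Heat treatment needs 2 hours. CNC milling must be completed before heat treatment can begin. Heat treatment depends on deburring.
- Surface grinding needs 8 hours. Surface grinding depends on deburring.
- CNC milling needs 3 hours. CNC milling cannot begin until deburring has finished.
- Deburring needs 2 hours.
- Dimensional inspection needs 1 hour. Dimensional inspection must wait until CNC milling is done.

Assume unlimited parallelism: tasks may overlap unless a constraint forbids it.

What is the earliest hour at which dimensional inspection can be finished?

Nothing blocks deburring, so it runs from hour 0 to hour 2.
After deburring (finishes hour 2), CNC milling can start at hour 2 and finishes at hour 5.
After CNC milling (finishes hour 5), dimensional inspection can start at hour 5 and finishes at hour 6.

6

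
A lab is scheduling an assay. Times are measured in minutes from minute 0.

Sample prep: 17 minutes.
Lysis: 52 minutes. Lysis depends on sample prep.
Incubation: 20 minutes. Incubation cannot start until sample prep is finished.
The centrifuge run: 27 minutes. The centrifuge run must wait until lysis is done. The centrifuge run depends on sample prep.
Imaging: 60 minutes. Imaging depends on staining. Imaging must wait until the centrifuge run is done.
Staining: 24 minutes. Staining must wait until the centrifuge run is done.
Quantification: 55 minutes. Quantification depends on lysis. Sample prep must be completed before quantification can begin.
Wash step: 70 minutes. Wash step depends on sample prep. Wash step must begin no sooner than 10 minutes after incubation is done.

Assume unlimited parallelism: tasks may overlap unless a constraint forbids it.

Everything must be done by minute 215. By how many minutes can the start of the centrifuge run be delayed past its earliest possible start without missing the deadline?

Sample prep has no prerequisites, so it starts at minute 0 and finishes at minute 17.
Lysis cannot begin until sample prep (finishes minute 17). It runs from minute 17 to 17 + 52 = minute 69.
The centrifuge run has to wait for lysis (finishes minute 69); sample prep (finishes minute 17). The latest of these is minute 69, so the centrifuge run runs minute 69 to 69 + 27 = minute 96.

Working backward from the deadline:
Imaging has no dependents, so it just needs to finish by minute 215. Starting by 215 − 60 = minute 155 achieves that.
Since imaging (must start by minute 155) depends on it, staining must finish by minute 155. Backing off its 24-minute duration gives a latest start of minute 131.
The centrifuge run has several dependents: staining (must start by minute 131); imaging (must start by minute 155). The earliest of those limits is minute 131, so the centrifuge run must start by 131 − 27 = minute 104.
So the centrifuge run can start as early as minute 69 and as late as minute 104, giving 104 − 69 = 35 minutes of slack.

35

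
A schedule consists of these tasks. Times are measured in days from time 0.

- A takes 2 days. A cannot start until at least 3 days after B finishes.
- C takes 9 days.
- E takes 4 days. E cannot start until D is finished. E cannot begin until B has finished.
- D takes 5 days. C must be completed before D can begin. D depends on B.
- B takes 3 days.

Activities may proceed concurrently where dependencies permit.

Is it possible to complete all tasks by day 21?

Yes

C can start immediately at day 0; it finishes at day 9.
Nothing blocks B, so it runs from day 0 to day 3.
D cannot start until C (finishes day 9); B (finishes day 3). The controlling bound is day 9, so D finishes at 9 + 5 = day 14.
E has to wait for D (finishes day 14); B (finishes day 3). The latest of these is day 14, so E runs day 14 to 14 + 4 = day 18.
A waits on B (finishes day 3, plus 3-day gap → day 6), so it starts at day 6 and finishes at 6 + 2 = day 8.
Every task is finished by day 18, which is no later than the deadline of 21, so the schedule is feasible.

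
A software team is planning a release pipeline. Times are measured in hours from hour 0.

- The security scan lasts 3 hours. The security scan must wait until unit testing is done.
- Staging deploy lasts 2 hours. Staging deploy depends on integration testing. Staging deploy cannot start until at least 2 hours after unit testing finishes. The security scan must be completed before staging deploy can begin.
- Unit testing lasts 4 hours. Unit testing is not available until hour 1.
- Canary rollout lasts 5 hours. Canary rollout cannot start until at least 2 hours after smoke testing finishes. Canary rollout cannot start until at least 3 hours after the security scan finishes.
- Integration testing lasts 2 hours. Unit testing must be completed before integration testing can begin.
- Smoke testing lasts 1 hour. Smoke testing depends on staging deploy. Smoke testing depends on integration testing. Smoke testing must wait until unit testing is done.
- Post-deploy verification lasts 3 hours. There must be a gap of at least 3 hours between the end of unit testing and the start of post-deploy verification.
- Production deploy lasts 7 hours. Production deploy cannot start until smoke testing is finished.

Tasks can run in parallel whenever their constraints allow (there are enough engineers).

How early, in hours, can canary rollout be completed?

After its own release at hour 1, unit testing can start at hour 1 and finishes at hour 5.
The security scan cannot begin until unit testing (finishes hour 5). It runs from hour 5 to 5 + 3 = hour 8.
Integration testing cannot begin until unit testing (finishes hour 5). It runs from hour 5 to 5 + 2 = hour 7.
For staging deploy: integration testing (finishes hour 7); unit testing (finishes hour 5, plus 2-hour gap → hour 7); the security scan (finishes hour 8). Taking the maximum gives a start of hour 8, and it finishes at 8 + 2 = hour 10.
For smoke testing: staging deploy (finishes hour 10); integration testing (finishes hour 7); unit testing (finishes hour 5). Taking the maximum gives a start of hour 10, and it finishes at 10 + 1 = hour 11.
Canary rollout needs all of smoke testing (finishes hour 11, plus 2-hour gap → hour 13); the security scan (finishes hour 8, plus 3-hour gap → hour 11). That puts its earliest start at hour 13; it finishes at 13 + 5 = hour 18.

18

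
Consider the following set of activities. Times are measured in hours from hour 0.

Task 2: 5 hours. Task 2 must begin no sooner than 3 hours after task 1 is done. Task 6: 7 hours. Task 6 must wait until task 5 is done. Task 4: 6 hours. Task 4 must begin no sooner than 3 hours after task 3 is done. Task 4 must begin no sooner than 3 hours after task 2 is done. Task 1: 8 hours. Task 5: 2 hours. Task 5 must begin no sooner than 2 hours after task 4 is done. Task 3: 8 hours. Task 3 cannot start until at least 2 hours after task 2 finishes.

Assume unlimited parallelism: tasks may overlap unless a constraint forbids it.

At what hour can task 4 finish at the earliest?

35

Task 1 has no prerequisites, so it starts at hour 0 and finishes at hour 8.
Task 2 waits on task 1 (finishes hour 8, plus 3-hour gap → hour 11), so it starts at hour 11 and finishes at 11 + 5 = hour 16.
Task 3 cannot begin until task 2 (finishes hour 16, plus 2-hour gap → hour 18). It runs from hour 18 to 18 + 8 = hour 26.
Task 4 cannot start until task 3 (finishes hour 26, plus 3-hour gap → hour 29); task 2 (finishes hour 16, plus 3-hour gap → hour 19). The controlling bound is hour 29, so task 4 finishes at 29 + 6 = hour 35.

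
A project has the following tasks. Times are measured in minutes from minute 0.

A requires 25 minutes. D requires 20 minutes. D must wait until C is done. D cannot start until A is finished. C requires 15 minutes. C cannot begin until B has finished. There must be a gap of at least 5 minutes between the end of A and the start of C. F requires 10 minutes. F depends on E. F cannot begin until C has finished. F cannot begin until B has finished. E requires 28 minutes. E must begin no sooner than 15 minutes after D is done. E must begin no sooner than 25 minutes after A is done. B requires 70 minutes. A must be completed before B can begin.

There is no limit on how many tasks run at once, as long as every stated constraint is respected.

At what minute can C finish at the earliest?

A has no prerequisites, so it starts at minute 0 and finishes at minute 25.
B cannot begin until A (finishes minute 25). It runs from minute 25 to 25 + 70 = minute 95.
C needs all of B (finishes minute 95); A (finishes minute 25, plus 5-minute gap → minute 30). That puts its earliest start at minute 95; it finishes at 95 + 15 = minute 110.

110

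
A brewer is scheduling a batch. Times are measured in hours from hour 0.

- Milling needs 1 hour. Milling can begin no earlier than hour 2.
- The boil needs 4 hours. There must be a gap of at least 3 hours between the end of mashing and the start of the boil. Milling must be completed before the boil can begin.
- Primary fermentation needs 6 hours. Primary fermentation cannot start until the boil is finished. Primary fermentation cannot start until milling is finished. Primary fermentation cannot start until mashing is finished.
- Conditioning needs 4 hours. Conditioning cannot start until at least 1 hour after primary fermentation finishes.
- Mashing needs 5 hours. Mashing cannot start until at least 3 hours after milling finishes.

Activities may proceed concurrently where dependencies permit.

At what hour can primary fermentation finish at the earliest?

24

Milling cannot begin until its own release at hour 2. It runs from hour 2 to 2 + 1 = hour 3.
After milling (finishes hour 3, plus 3-hour gap → hour 6), mashing can start at hour 6 and finishes at hour 11.
For the boil: mashing (finishes hour 11, plus 3-hour gap → hour 14); milling (finishes hour 3). Taking the maximum gives a start of hour 14, and it finishes at 14 + 4 = hour 18.
Primary fermentation needs all of the boil (finishes hour 18); milling (finishes hour 3); mashing (finishes hour 11). That puts its earliest start at hour 18; it finishes at 18 + 6 = hour 24.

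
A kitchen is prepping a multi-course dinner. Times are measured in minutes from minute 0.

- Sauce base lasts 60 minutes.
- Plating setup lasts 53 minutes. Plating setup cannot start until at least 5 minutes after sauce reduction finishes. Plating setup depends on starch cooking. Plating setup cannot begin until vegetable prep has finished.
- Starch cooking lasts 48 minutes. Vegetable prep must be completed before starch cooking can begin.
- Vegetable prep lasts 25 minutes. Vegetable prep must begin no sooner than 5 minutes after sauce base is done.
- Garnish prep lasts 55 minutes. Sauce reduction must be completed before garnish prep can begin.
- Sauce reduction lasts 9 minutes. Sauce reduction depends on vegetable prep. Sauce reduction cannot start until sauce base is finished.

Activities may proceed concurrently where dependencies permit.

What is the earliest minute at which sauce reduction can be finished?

Sauce base can start immediately at minute 0; it finishes at minute 60.
Vegetable prep waits on sauce base (finishes minute 60, plus 5-minute gap → minute 65), so it starts at minute 65 and finishes at 65 + 25 = minute 90.
Sauce reduction cannot start until vegetable prep (finishes minute 90); sauce base (finishes minute 60). The controlling bound is minute 90, so sauce reduction finishes at 90 + 9 = minute 99.

99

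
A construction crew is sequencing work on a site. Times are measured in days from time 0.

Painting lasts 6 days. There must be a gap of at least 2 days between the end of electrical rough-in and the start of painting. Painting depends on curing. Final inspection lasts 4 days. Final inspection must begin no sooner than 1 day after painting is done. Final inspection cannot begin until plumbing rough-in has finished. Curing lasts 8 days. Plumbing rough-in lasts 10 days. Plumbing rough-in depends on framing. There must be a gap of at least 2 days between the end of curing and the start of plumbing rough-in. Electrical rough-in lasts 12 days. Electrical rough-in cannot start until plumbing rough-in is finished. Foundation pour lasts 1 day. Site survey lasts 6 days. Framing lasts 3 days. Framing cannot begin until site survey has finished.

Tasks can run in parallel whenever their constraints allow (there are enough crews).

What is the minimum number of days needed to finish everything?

Nothing blocks curing, so it runs from day 0 to day 8.
Foundation pour has no prerequisites, so it starts at day 0 and finishes at day 1.
Site survey has no prerequisites, so it starts at day 0 and finishes at day 6.
Framing waits on site survey (finishes day 6), so it starts at day 6 and finishes at 6 + 3 = day 9.
For plumbing rough-in: framing (finishes day 9); curing (finishes day 8, plus 2-day gap → day 10). Taking the maximum gives a start of day 10, and it finishes at 10 + 10 = day 20.
Electrical rough-in cannot begin until plumbing rough-in (finishes day 20). It runs from day 20 to 20 + 12 = day 32.
Painting cannot start until electrical rough-in (finishes day 32, plus 2-day gap → day 34); curing (finishes day 8). The controlling bound is day 34, so painting finishes at 34 + 6 = day 40.
For final inspection: painting (finishes day 40, plus 1-day gap → day 41); plumbing rough-in (finishes day 20). Taking the maximum gives a start of day 41, and it finishes at 41 + 4 = day 45.
All tasks are finished once the last one completes. Finish times: Site survey at 6, Foundation pour at 1, Curing at 8, Framing at 9, Plumbing rough-in at 20, Electrical rough-in at 32, Painting at 40, Final inspection at 45. The latest is day 45.

45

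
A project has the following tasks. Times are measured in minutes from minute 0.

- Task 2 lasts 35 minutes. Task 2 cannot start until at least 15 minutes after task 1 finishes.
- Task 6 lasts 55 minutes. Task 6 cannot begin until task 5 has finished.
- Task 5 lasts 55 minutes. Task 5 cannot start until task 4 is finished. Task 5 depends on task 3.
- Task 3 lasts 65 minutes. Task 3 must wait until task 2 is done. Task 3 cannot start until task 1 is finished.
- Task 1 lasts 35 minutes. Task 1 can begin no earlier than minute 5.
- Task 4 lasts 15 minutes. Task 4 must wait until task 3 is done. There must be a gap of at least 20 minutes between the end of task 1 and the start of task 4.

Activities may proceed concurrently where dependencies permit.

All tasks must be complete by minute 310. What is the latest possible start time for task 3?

To finish by minute 310, task 6 (duration 55) must start no later than minute 255.
Task 5 must finish before task 6 (must start by minute 255). With a 55-minute duration, task 5 must start by 255 − 55 = minute 200.
Since task 5 (must start by minute 200) depends on it, task 4 must finish by minute 200. Backing off its 15-minute duration gives a latest start of minute 185.
For task 3: task 4 (must start by minute 185); task 5 (must start by minute 200). The most restrictive is minute 185; with a 65-minute duration, task 3 must start by minute 120.

120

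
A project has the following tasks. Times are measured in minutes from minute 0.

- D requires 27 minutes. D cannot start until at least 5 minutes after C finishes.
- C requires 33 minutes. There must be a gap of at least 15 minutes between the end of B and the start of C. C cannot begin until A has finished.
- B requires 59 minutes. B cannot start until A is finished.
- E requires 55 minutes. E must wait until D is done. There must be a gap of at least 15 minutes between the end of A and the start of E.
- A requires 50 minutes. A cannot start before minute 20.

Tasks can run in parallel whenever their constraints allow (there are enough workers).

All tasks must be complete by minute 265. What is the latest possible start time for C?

E must finish by minute 265; it takes 55 minutes, so it must start by 265 − 55 = minute 210.
D must finish before E (must start by minute 210). With a 27-minute duration, D must start by 210 − 27 = minute 183.
C feeds into D (must start by minute 183, minus 5-minute gap → minute 178); so C must finish by minute 178 and therefore start by minute 145.

145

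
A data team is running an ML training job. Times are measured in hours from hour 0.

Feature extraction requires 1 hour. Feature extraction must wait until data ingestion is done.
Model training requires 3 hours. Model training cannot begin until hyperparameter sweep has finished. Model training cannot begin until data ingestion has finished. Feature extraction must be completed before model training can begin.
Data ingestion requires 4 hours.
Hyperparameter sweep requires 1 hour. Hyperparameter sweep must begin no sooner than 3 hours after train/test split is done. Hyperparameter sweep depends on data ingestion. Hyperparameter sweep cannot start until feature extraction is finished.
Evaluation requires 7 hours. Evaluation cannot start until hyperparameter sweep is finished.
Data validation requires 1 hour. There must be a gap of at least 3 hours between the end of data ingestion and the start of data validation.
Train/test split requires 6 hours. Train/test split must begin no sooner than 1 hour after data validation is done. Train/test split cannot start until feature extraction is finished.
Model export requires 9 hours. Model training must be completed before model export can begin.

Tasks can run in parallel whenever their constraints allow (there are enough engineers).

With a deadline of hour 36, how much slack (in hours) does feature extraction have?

Data ingestion has no prerequisites, so it starts at hour 0 and finishes at hour 4.
Feature extraction cannot begin until data ingestion (finishes hour 4). It runs from hour 4 to 4 + 1 = hour 5.

Working backward from the deadline:
Model export has no dependents, so it just needs to finish by hour 36. Starting by 36 − 9 = hour 27 achieves that.
Model training feeds into model export (must start by hour 27); so model training must finish by hour 27 and therefore start by hour 24.
Evaluation must finish by hour 36; it takes 7 hours, so it must start by 36 − 7 = hour 29.
For hyperparameter sweep: model training (must start by hour 24); evaluation (must start by hour 29). The most restrictive is hour 24; with a 1-hour duration, hyperparameter sweep must start by hour 23.
Train/test split must finish before hyperparameter sweep (must start by hour 23, minus 3-hour gap → hour 20). With a 6-hour duration, train/test split must start by 20 − 6 = hour 14.
Feature extraction has several dependents: train/test split (must start by hour 14); hyperparameter sweep (must start by hour 23); model training (must start by hour 24). The earliest of those limits is hour 14, so feature extraction must start by 14 − 1 = hour 13.
So feature extraction can start as early as hour 4 and as late as hour 13, giving 13 − 4 = 9 hours of slack.

9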